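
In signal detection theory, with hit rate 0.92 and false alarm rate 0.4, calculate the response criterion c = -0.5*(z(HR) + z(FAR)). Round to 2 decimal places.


c = -0.5 * (z(HR) + z(FAR))
z(0.92) = 1.4051
z(0.4) = -0.2533
c = -0.5 * (1.4051 + -0.2533)
= -0.5 * 1.1518
= -0.58


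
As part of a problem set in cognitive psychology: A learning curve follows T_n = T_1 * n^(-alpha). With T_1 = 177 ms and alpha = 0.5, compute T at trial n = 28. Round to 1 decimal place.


T_n = 177 * 28^(-0.5)
28^(-0.5) = 0.188982
T_n = 177 * 0.188982
= 33.4 ms


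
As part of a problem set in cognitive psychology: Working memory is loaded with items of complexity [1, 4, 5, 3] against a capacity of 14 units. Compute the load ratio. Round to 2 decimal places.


Total complexity = 1 + 4 + 5 + 3 = 13
Load = total / capacity = 13 / 14
= 0.93


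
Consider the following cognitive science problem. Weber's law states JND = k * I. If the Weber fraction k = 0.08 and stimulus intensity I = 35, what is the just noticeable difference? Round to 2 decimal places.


JND = k * I
JND = 0.08 * 35
= 2.80


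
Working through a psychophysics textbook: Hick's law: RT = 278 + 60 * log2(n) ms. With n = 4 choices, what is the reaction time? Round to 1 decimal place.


RT = 278 + 60 * log2(4)
log2(4) = 2.0
RT = 278 + 60 * 2.0
= 278 + 120.0
= 398.0 ms


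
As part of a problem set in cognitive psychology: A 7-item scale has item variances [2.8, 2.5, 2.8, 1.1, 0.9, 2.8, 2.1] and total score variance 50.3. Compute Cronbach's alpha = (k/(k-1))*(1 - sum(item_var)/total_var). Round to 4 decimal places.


alpha = (k/(k-1)) * (1 - sum(s_i^2)/s_total^2)
sum(item variances) = 15.0
k/(k-1) = 7/6 = 1.166667
1 - 15.0/50.3 = 1 - 0.298211 = 0.701789
alpha = 1.166667 * 0.701789
= 0.8188


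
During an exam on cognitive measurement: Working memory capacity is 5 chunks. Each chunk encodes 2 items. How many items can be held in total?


Total items = chunks * items_per_chunk
= 5 * 2
= 10


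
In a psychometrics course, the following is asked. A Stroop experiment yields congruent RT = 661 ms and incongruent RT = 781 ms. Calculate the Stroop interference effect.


Stroop effect = RT(incongruent) - RT(congruent)
= 781 - 661
= 120 ms


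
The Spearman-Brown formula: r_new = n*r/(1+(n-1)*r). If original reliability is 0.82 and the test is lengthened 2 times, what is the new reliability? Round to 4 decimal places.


r_new = n*r / (1 + (n-1)*r)
Numerator = 2 * 0.82 = 1.64
Denominator = 1 + 1 * 0.82 = 1.82
r_new = 1.64 / 1.82
= 0.9011


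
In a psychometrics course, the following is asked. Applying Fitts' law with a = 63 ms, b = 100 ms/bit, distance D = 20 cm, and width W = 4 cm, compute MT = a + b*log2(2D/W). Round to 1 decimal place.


MT = 63 + 100 * log2(2*20/4)
2D/W = 10.0
log2(10.0) = 3.3219
MT = 63 + 100 * 3.3219
= 395.2 ms


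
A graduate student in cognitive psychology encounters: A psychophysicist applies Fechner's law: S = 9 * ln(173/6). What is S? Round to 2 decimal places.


S = 9 * ln(173/6)
I/I0 = 28.833333
ln(28.833333) = 3.3615
S = 9 * 3.3615
= 30.25


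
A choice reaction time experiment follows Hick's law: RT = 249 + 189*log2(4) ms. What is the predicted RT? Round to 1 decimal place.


RT = 249 + 189 * log2(4)
log2(4) = 2.0
RT = 249 + 189 * 2.0
= 249 + 378.0
= 627.0 ms


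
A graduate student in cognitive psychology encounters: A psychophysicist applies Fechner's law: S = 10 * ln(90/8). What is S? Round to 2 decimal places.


S = 10 * ln(90/8)
I/I0 = 11.25
ln(11.25) = 2.4204
S = 10 * 2.4204
= 24.20


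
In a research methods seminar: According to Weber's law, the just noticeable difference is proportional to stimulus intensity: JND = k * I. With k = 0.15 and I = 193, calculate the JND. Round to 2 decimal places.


JND = k * I
JND = 0.15 * 193
= 28.95


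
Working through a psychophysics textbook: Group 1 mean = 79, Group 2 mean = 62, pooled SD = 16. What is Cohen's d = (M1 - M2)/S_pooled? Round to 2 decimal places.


Cohen's d = (M1 - M2) / S_pooled
= (79 - 62) / 16
= 17 / 16
= 1.06


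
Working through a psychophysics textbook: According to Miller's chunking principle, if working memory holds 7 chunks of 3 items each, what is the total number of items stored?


Total items = chunks * items_per_chunk
= 7 * 3
= 21


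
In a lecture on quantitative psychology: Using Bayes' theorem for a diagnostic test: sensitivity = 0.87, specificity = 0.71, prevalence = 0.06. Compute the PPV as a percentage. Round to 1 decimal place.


PPV = (sens * prev) / (sens * prev + (1-spec) * (1-prev))
Numerator = 0.87 * 0.06 = 0.0522
P(positive and no disease) = (1 - spec) * (1 - prev) = (1 - 0.71) * (1 - 0.06) = 0.2726
Denominator = 0.0522 + 0.2726 = 0.3248
PPV = 0.0522 / 0.3248 = 0.160714
As percentage = 16.1


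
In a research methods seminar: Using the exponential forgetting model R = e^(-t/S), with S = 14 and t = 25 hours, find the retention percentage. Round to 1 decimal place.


R = e^(-t/S)
-t/S = -25/14 = -1.785714
R = e^(-1.785714) = 0.167677
Percentage = 0.167677 * 100
= 16.8


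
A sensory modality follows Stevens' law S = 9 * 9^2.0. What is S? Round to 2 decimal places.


S = 9 * 9^2.0
9^2.0 = 81.0
S = 9 * 81.0
= 729.00


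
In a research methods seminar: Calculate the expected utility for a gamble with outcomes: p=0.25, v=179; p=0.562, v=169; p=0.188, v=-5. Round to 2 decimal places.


EU = sum(p_i * v_i)
0.25 * 179 = 44.75
0.562 * 169 = 94.978
0.188 * -5 = -0.94
EU = 44.75 + 94.978 + -0.94
= 138.79


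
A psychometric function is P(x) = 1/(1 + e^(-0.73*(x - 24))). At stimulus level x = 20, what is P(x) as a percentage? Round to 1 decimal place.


P(x) = 1/(1 + e^(-0.73*(20 - 24)))
Exponent = -0.73 * -4 = 2.92
e^(2.92) = 18.541287
P = 1/(1 + 18.541287) = 0.051174
Percentage = 5.1


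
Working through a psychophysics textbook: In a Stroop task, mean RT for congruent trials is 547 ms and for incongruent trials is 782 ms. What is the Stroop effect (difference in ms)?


Stroop effect = RT(incongruent) - RT(congruent)
= 782 - 547
= 235 ms


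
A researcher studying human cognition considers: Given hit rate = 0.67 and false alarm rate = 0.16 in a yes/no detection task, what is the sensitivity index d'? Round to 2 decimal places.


d' = z(HR) - z(FAR)
z(0.67) = 0.4399
z(0.16) = -0.9945
d' = 0.4399 - -0.9945
= 1.43


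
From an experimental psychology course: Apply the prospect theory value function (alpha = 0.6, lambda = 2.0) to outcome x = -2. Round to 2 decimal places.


Since x = -2 < 0, use v(x) = -lambda*(-x)^alpha
(-x) = 2
2^0.6 = 1.5157
v(-2) = -2.0 * 1.5157
= -3.03


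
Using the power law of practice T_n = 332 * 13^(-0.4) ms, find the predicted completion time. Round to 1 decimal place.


T_n = 332 * 13^(-0.4)
13^(-0.4) = 0.358445
T_n = 332 * 0.358445
= 119.0 ms


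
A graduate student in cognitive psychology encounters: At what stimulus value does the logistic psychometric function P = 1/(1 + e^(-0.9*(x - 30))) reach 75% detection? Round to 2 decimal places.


At P = 0.75: 0.75 = 1/(1 + e^(-k*(x-x0)))
Solving: e^(-k*(x-x0)) = 1/3
x = x0 + ln(3)/k
ln(3) = 1.0986
x = 30 + 1.0986/0.9
= 30 + 1.2207
= 31.22


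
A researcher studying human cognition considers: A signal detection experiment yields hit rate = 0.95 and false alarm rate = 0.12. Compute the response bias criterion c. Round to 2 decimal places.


c = -0.5 * (z(HR) + z(FAR))
z(0.95) = 1.6449
z(0.12) = -1.175
c = -0.5 * (1.6449 + -1.175)
= -0.5 * 0.4699
= -0.23


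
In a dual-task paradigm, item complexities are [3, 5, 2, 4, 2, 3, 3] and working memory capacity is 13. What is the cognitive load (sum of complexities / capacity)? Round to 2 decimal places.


Total complexity = 3 + 5 + 2 + 4 + 2 + 3 + 3 = 22
Load = total / capacity = 22 / 13
= 1.69


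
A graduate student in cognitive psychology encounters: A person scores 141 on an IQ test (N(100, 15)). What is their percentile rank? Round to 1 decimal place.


z = (IQ - mean) / SD
z = (141 - 100) / 15 = 2.7333
Percentile = Phi(2.7333) * 100
Phi(2.7333) = 0.996865
= 99.7


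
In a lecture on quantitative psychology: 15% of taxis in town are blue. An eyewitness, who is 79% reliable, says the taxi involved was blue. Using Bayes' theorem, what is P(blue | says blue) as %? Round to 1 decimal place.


P(blue | says blue) = P(says blue | blue)*P(blue) / [P(says blue | blue)*P(blue) + P(says blue | not blue)*P(not blue)]
Numerator = 0.79 * 0.15 = 0.1185
False identification = 0.21 * 0.85 = 0.1785
P = 0.1185 / (0.1185 + 0.1785)
= 0.1185 / 0.297
As percentage = 39.9


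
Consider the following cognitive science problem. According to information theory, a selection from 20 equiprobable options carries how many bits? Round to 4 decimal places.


H = log2(n)
H = log2(20)
= 4.3219


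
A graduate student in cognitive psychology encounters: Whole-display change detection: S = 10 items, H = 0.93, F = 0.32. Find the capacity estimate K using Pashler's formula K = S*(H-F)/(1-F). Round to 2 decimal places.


K = S * (H - F) / (1 - F)
H - F = 0.61
1 - F = 0.68
K = 10 * 0.61 / 0.68
= 8.97


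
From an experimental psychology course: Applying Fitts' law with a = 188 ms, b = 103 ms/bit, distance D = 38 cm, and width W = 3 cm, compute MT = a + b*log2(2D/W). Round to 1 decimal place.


MT = 188 + 103 * log2(2*38/3)
2D/W = 25.333333
log2(25.333333) = 4.663
MT = 188 + 103 * 4.663
= 668.3 ms


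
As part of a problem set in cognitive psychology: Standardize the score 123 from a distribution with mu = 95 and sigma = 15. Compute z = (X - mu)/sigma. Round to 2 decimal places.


z = (X - mu) / sigma
= (123 - 95) / 15
= 28 / 15
= 1.87


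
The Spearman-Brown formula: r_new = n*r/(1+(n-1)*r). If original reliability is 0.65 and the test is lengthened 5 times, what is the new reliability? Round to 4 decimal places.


r_new = n*r / (1 + (n-1)*r)
Numerator = 5 * 0.65 = 3.25
Denominator = 1 + 4 * 0.65 = 3.6
r_new = 3.25 / 3.6
= 0.9028


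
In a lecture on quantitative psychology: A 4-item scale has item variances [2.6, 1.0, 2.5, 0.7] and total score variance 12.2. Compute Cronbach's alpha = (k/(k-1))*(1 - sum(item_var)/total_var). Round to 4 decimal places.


alpha = (k/(k-1)) * (1 - sum(s_i^2)/s_total^2)
sum(item variances) = 6.8
k/(k-1) = 4/3 = 1.333333
1 - 6.8/12.2 = 1 - 0.557377 = 0.442623
alpha = 1.333333 * 0.442623
= 0.5902


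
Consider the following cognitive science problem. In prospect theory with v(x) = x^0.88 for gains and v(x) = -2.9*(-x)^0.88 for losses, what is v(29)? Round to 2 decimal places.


Since x = 29 >= 0, use v(x) = x^0.88
29^0.88 = 19.3602
v(29) = 19.36


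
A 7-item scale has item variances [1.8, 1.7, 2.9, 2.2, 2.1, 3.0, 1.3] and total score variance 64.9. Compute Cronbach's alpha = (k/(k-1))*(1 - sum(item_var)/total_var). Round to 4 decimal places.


alpha = (k/(k-1)) * (1 - sum(s_i^2)/s_total^2)
sum(item variances) = 15.0
k/(k-1) = 7/6 = 1.166667
1 - 15.0/64.9 = 1 - 0.231125 = 0.768875
alpha = 1.166667 * 0.768875
= 0.8970


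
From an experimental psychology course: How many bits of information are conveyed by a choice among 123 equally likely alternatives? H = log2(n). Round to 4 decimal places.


H = log2(n)
H = log2(123)
= 6.9425


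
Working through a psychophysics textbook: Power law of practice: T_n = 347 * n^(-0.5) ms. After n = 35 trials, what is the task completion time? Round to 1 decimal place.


T_n = 347 * 35^(-0.5)
35^(-0.5) = 0.169031
T_n = 347 * 0.169031
= 58.7 ms


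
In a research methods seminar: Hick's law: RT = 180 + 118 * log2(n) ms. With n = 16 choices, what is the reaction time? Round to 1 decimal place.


RT = 180 + 118 * log2(16)
log2(16) = 4.0
RT = 180 + 118 * 4.0
= 180 + 472.0
= 652.0 ms


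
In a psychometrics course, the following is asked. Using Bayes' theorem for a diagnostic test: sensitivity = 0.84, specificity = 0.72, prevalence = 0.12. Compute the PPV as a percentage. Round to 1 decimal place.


PPV = (sens * prev) / (sens * prev + (1-spec) * (1-prev))
Numerator = 0.84 * 0.12 = 0.1008
P(positive and no disease) = (1 - spec) * (1 - prev) = (1 - 0.72) * (1 - 0.12) = 0.2464
Denominator = 0.1008 + 0.2464 = 0.3472
PPV = 0.1008 / 0.3472 = 0.290323
As percentage = 29.0


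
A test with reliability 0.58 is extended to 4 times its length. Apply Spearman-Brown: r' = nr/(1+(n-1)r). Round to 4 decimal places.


r_new = n*r / (1 + (n-1)*r)
Numerator = 4 * 0.58 = 2.32
Denominator = 1 + 3 * 0.58 = 2.74
r_new = 2.32 / 2.74
= 0.8467


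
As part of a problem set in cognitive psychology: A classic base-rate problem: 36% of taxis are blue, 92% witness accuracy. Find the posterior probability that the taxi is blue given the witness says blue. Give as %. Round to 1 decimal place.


P(blue | says blue) = P(says blue | blue)*P(blue) / [P(says blue | blue)*P(blue) + P(says blue | not blue)*P(not blue)]
Numerator = 0.92 * 0.36 = 0.3312
False identification = 0.08 * 0.64 = 0.0512
P = 0.3312 / (0.3312 + 0.0512)
= 0.3312 / 0.3824
As percentage = 86.6


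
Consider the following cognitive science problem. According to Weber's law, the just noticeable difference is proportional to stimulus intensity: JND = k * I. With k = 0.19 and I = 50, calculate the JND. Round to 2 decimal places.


JND = k * I
JND = 0.19 * 50
= 9.50


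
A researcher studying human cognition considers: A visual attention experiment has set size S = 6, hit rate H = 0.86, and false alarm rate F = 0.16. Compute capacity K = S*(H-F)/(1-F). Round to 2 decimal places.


K = S * (H - F) / (1 - F)
H - F = 0.7
1 - F = 0.84
K = 6 * 0.7 / 0.84
= 5.00


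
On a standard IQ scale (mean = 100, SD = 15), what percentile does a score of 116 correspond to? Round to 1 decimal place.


z = (IQ - mean) / SD
z = (116 - 100) / 15 = 1.0667
Percentile = Phi(1.0667) * 100
Phi(1.0667) = 0.856946
= 85.7


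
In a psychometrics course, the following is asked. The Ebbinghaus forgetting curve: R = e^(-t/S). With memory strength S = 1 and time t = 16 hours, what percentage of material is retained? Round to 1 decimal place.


R = e^(-t/S)
-t/S = -16/1 = -16.0
R = e^(-16.0) = 0.0
Percentage = 0.0 * 100
= 0.0


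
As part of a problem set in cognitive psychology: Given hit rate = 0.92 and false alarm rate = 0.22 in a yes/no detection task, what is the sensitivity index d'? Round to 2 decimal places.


d' = z(HR) - z(FAR)
z(0.92) = 1.4051
z(0.22) = -0.7722
d' = 1.4051 - -0.7722
= 2.18


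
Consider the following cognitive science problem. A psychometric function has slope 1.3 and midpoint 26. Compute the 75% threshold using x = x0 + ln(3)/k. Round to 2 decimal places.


At P = 0.75: 0.75 = 1/(1 + e^(-k*(x-x0)))
Solving: e^(-k*(x-x0)) = 1/3
x = x0 + ln(3)/k
ln(3) = 1.0986
x = 26 + 1.0986/1.3
= 26 + 0.8451
= 26.85


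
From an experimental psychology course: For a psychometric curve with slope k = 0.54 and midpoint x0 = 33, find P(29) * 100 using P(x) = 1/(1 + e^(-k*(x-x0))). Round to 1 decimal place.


P(x) = 1/(1 + e^(-0.54*(29 - 33)))
Exponent = -0.54 * -4 = 2.16
e^(2.16) = 8.671138
P = 1/(1 + 8.671138) = 0.1034
Percentage = 10.3


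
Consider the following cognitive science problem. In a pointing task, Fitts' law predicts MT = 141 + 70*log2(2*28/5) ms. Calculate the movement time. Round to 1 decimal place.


MT = 141 + 70 * log2(2*28/5)
2D/W = 11.2
log2(11.2) = 3.4854
MT = 141 + 70 * 3.4854
= 385.0 ms


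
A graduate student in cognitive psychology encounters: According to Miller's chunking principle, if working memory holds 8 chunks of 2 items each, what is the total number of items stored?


Total items = chunks * items_per_chunk
= 8 * 2
= 16


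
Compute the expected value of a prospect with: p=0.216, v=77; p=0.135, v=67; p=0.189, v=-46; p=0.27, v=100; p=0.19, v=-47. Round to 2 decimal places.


EU = sum(p_i * v_i)
0.216 * 77 = 16.632
0.135 * 67 = 9.045
0.189 * -46 = -8.694
0.27 * 100 = 27.0
0.19 * -47 = -8.93
EU = 16.632 + 9.045 + -8.694 + 27.0 + -8.93
= 35.05


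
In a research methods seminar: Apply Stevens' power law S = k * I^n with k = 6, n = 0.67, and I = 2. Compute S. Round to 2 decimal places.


S = 6 * 2^0.67
2^0.67 = 1.5911
S = 6 * 1.5911
= 9.55


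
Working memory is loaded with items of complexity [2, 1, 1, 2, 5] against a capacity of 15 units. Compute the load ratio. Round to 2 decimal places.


Total complexity = 2 + 1 + 1 + 2 + 5 = 11
Load = total / capacity = 11 / 15
= 0.73


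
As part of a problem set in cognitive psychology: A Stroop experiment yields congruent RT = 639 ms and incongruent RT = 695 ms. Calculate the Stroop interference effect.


Stroop effect = RT(incongruent) - RT(congruent)
= 695 - 639
= 56 ms


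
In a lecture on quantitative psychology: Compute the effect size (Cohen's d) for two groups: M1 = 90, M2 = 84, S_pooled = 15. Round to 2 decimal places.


Cohen's d = (M1 - M2) / S_pooled
= (90 - 84) / 15
= 6 / 15
= 0.40


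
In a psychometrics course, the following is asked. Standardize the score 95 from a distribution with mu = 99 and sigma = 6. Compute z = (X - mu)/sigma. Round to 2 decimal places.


z = (X - mu) / sigma
= (95 - 99) / 6
= -4 / 6
= -0.67


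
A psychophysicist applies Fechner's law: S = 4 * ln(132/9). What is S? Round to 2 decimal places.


S = 4 * ln(132/9)
I/I0 = 14.666667
ln(14.666667) = 2.6856
S = 4 * 2.6856
= 10.74


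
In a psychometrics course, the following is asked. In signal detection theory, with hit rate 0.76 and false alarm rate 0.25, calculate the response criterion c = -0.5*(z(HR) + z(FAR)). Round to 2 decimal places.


c = -0.5 * (z(HR) + z(FAR))
z(0.76) = 0.7063
z(0.25) = -0.6745
c = -0.5 * (0.7063 + -0.6745)
= -0.5 * 0.0318
= -0.02


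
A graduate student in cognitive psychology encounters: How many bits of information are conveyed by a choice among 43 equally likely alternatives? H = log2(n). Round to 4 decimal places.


H = log2(n)
H = log2(43)
= 5.4263


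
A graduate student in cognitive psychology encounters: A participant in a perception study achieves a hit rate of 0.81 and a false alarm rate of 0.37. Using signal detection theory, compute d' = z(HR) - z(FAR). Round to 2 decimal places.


d' = z(HR) - z(FAR)
z(0.81) = 0.8779
z(0.37) = -0.3319
d' = 0.8779 - -0.3319
= 1.21


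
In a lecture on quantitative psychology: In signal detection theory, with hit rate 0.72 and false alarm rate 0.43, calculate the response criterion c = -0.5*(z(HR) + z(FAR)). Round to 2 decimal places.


c = -0.5 * (z(HR) + z(FAR))
z(0.72) = 0.5828
z(0.43) = -0.1764
c = -0.5 * (0.5828 + -0.1764)
= -0.5 * 0.4064
= -0.20


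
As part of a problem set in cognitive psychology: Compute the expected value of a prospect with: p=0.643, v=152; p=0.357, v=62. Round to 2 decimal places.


EU = sum(p_i * v_i)
0.643 * 152 = 97.736
0.357 * 62 = 22.134
EU = 97.736 + 22.134
= 119.87


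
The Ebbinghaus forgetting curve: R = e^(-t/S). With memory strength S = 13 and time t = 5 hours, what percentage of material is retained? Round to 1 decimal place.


R = e^(-t/S)
-t/S = -5/13 = -0.384615
R = e^(-0.384615) = 0.680713
Percentage = 0.680713 * 100
= 68.1


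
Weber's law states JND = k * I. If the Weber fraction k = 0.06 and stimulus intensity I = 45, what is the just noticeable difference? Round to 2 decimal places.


JND = k * I
JND = 0.06 * 45
= 2.70


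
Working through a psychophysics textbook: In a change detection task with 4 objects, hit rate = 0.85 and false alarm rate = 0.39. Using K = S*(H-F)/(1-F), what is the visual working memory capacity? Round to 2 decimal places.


K = S * (H - F) / (1 - F)
H - F = 0.46
1 - F = 0.61
K = 4 * 0.46 / 0.61
= 3.02


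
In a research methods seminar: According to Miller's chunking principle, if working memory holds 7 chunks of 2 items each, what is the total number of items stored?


Total items = chunks * items_per_chunk
= 7 * 2
= 14


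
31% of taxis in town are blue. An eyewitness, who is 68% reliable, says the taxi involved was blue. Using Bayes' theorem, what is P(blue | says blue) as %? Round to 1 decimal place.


P(blue | says blue) = P(says blue | blue)*P(blue) / [P(says blue | blue)*P(blue) + P(says blue | not blue)*P(not blue)]
Numerator = 0.68 * 0.31 = 0.2108
False identification = 0.32 * 0.69 = 0.2208
P = 0.2108 / (0.2108 + 0.2208)
= 0.2108 / 0.4316
As percentage = 48.8


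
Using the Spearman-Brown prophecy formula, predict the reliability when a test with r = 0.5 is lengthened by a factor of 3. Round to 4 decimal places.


r_new = n*r / (1 + (n-1)*r)
Numerator = 3 * 0.5 = 1.5
Denominator = 1 + 2 * 0.5 = 2.0
r_new = 1.5 / 2.0
= 0.7500


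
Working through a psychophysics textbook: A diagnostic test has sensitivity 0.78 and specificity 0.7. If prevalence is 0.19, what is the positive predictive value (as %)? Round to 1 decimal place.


PPV = (sens * prev) / (sens * prev + (1-spec) * (1-prev))
Numerator = 0.78 * 0.19 = 0.1482
P(positive and no disease) = (1 - spec) * (1 - prev) = (1 - 0.7) * (1 - 0.19) = 0.243
Denominator = 0.1482 + 0.243 = 0.3912
PPV = 0.1482 / 0.3912 = 0.378834
As percentage = 37.9


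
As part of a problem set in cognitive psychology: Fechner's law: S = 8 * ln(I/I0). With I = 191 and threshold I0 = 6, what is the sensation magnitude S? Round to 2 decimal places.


S = 8 * ln(191/6)
I/I0 = 31.833333
ln(31.833333) = 3.4605
S = 8 * 3.4605
= 27.68


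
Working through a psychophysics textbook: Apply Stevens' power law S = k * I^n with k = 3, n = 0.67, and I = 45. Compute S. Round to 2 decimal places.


S = 3 * 45^0.67
45^0.67 = 12.813
S = 3 * 12.813
= 38.44


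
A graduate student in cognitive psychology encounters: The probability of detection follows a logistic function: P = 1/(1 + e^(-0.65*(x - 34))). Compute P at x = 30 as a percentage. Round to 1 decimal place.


P(x) = 1/(1 + e^(-0.65*(30 - 34)))
Exponent = -0.65 * -4 = 2.6
e^(2.6) = 13.463738
P = 1/(1 + 13.463738) = 0.069138
Percentage = 6.9


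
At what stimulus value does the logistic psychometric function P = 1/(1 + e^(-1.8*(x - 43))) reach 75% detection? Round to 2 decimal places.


At P = 0.75: 0.75 = 1/(1 + e^(-k*(x-x0)))
Solving: e^(-k*(x-x0)) = 1/3
x = x0 + ln(3)/k
ln(3) = 1.0986
x = 43 + 1.0986/1.8
= 43 + 0.6103
= 43.61


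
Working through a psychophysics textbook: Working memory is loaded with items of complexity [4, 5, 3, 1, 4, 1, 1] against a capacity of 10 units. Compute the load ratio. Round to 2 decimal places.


Total complexity = 4 + 5 + 3 + 1 + 4 + 1 + 1 = 19
Load = total / capacity = 19 / 10
= 1.90


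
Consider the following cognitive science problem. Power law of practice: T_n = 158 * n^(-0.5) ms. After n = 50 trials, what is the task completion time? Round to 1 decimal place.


T_n = 158 * 50^(-0.5)
50^(-0.5) = 0.141421
T_n = 158 * 0.141421
= 22.3 ms


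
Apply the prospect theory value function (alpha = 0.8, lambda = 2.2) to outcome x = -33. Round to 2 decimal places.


Since x = -33 < 0, use v(x) = -lambda*(-x)^alpha
(-x) = 33
33^0.8 = 16.3988
v(-33) = -2.2 * 16.3988
= -36.08


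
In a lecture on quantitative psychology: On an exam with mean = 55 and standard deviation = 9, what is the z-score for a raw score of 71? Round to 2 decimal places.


z = (X - mu) / sigma
= (71 - 55) / 9
= 16 / 9
= 1.78


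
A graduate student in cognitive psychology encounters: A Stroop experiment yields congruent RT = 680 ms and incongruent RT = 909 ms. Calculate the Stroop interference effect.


Stroop effect = RT(incongruent) - RT(congruent)
= 909 - 680
= 229 ms


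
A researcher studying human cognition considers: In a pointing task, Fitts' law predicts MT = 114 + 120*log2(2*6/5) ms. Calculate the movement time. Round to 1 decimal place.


MT = 114 + 120 * log2(2*6/5)
2D/W = 2.4
log2(2.4) = 1.263
MT = 114 + 120 * 1.263
= 265.6 ms


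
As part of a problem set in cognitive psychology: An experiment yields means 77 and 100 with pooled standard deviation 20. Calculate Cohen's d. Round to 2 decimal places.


Cohen's d = (M1 - M2) / S_pooled
= (77 - 100) / 20
= -23 / 20
= -1.15


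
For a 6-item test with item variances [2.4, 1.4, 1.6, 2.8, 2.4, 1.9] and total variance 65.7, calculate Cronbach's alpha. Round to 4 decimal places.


alpha = (k/(k-1)) * (1 - sum(s_i^2)/s_total^2)
sum(item variances) = 12.5
k/(k-1) = 6/5 = 1.2
1 - 12.5/65.7 = 1 - 0.190259 = 0.809741
alpha = 1.2 * 0.809741
= 0.9717


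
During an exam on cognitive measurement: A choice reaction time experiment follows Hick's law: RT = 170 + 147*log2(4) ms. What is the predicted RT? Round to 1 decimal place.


RT = 170 + 147 * log2(4)
log2(4) = 2.0
RT = 170 + 147 * 2.0
= 170 + 294.0
= 464.0 ms


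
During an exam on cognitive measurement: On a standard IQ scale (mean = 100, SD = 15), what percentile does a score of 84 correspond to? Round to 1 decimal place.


z = (IQ - mean) / SD
z = (84 - 100) / 15 = -1.0667
Percentile = Phi(-1.0667) * 100
Phi(-1.0667) = 0.143054
= 14.3


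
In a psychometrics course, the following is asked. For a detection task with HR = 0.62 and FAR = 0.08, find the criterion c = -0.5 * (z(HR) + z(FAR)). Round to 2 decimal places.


c = -0.5 * (z(HR) + z(FAR))
z(0.62) = 0.3055
z(0.08) = -1.4051
c = -0.5 * (0.3055 + -1.4051)
= -0.5 * -1.0996
= 0.55


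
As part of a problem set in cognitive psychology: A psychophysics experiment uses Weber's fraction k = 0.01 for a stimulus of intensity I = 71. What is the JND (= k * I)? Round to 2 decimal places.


JND = k * I
JND = 0.01 * 71
= 0.71


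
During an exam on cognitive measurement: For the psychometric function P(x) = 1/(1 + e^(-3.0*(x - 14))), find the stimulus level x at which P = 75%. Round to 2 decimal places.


At P = 0.75: 0.75 = 1/(1 + e^(-k*(x-x0)))
Solving: e^(-k*(x-x0)) = 1/3
x = x0 + ln(3)/k
ln(3) = 1.0986
x = 14 + 1.0986/3.0
= 14 + 0.3662
= 14.37


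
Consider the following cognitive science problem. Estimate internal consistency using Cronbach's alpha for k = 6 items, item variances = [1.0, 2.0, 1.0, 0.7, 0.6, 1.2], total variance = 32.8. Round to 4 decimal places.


alpha = (k/(k-1)) * (1 - sum(s_i^2)/s_total^2)
sum(item variances) = 6.5
k/(k-1) = 6/5 = 1.2
1 - 6.5/32.8 = 1 - 0.198171 = 0.801829
alpha = 1.2 * 0.801829
= 0.9622


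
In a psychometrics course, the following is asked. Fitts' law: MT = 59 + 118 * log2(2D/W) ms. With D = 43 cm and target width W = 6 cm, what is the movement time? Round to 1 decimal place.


MT = 59 + 118 * log2(2*43/6)
2D/W = 14.333333
log2(14.333333) = 3.8413
MT = 59 + 118 * 3.8413
= 512.3 ms


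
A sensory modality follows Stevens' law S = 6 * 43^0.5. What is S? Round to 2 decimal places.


S = 6 * 43^0.5
43^0.5 = 6.5574
S = 6 * 6.5574
= 39.34


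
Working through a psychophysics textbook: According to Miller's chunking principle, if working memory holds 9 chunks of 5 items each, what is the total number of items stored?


Total items = chunks * items_per_chunk
= 9 * 5
= 45


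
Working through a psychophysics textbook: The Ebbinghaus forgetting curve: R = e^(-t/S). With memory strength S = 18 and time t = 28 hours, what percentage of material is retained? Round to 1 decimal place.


R = e^(-t/S)
-t/S = -28/18 = -1.555556
R = e^(-1.555556) = 0.211072
Percentage = 0.211072 * 100
= 21.1


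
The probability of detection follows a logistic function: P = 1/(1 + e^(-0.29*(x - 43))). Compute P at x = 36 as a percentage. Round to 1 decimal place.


P(x) = 1/(1 + e^(-0.29*(36 - 43)))
Exponent = -0.29 * -7 = 2.03
e^(2.03) = 7.614086
P = 1/(1 + 7.614086) = 0.116089
Percentage = 11.6


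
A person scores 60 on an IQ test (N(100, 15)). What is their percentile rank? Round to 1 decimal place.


z = (IQ - mean) / SD
z = (60 - 100) / 15 = -2.6667
Percentile = Phi(-2.6667) * 100
Phi(-2.6667) = 0.00383
= 0.4


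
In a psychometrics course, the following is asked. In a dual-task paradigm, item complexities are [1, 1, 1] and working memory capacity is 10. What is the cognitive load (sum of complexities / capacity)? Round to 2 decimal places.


Total complexity = 1 + 1 + 1 = 3
Load = total / capacity = 3 / 10
= 0.30


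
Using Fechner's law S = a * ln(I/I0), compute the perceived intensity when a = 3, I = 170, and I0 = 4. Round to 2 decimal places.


S = 3 * ln(170/4)
I/I0 = 42.5
ln(42.5) = 3.7495
S = 3 * 3.7495
= 11.25


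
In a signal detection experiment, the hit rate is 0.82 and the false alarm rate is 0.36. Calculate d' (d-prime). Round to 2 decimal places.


d' = z(HR) - z(FAR)
z(0.82) = 0.9154
z(0.36) = -0.3585
d' = 0.9154 - -0.3585
= 1.27


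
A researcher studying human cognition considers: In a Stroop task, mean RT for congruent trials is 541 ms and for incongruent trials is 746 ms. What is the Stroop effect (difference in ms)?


Stroop effect = RT(incongruent) - RT(congruent)
= 746 - 541
= 205 ms


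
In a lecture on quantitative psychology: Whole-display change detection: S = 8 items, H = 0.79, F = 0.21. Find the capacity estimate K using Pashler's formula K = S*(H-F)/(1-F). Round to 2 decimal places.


K = S * (H - F) / (1 - F)
H - F = 0.58
1 - F = 0.79
K = 8 * 0.58 / 0.79
= 5.87


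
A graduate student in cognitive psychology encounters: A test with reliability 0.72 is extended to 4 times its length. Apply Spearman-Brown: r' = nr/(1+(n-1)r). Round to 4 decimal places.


r_new = n*r / (1 + (n-1)*r)
Numerator = 4 * 0.72 = 2.88
Denominator = 1 + 3 * 0.72 = 3.16
r_new = 2.88 / 3.16
= 0.9114


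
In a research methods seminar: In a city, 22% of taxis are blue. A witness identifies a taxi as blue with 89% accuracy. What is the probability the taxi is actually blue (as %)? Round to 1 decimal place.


P(blue | says blue) = P(says blue | blue)*P(blue) / [P(says blue | blue)*P(blue) + P(says blue | not blue)*P(not blue)]
Numerator = 0.89 * 0.22 = 0.1958
False identification = 0.11 * 0.78 = 0.0858
P = 0.1958 / (0.1958 + 0.0858)
= 0.1958 / 0.2816
As percentage = 69.5


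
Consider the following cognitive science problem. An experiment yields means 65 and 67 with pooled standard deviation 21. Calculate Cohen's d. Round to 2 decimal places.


Cohen's d = (M1 - M2) / S_pooled
= (65 - 67) / 21
= -2 / 21
= -0.10


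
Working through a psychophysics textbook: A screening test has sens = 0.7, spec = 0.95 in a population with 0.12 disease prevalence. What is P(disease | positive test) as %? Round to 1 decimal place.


PPV = (sens * prev) / (sens * prev + (1-spec) * (1-prev))
Numerator = 0.7 * 0.12 = 0.084
P(positive and no disease) = (1 - spec) * (1 - prev) = (1 - 0.95) * (1 - 0.12) = 0.044
Denominator = 0.084 + 0.044 = 0.128
PPV = 0.084 / 0.128 = 0.65625
As percentage = 65.6


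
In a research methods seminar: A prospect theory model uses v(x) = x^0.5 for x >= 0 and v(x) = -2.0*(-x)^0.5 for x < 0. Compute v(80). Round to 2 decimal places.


Since x = 80 >= 0, use v(x) = x^0.5
80^0.5 = 8.9443
v(80) = 8.94


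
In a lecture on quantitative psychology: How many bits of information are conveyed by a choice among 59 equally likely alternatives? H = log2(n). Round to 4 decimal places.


H = log2(n)
H = log2(59)
= 5.8826


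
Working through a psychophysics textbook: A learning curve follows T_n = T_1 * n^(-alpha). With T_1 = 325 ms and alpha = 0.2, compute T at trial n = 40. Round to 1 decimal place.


T_n = 325 * 40^(-0.2)
40^(-0.2) = 0.478176
T_n = 325 * 0.478176
= 155.4 ms


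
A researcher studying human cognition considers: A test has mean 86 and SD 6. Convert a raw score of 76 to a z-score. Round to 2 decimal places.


z = (X - mu) / sigma
= (76 - 86) / 6
= -10 / 6
= -1.67


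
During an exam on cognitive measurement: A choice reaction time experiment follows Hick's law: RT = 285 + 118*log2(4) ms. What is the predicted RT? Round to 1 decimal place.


RT = 285 + 118 * log2(4)
log2(4) = 2.0
RT = 285 + 118 * 2.0
= 285 + 236.0
= 521.0 ms


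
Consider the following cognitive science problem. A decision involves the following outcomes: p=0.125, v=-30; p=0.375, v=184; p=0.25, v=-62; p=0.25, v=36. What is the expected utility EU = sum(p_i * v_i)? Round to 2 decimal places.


EU = sum(p_i * v_i)
0.125 * -30 = -3.75
0.375 * 184 = 69.0
0.25 * -62 = -15.5
0.25 * 36 = 9.0
EU = -3.75 + 69.0 + -15.5 + 9.0
= 58.75


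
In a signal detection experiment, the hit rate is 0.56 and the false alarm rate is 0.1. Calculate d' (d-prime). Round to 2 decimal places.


d' = z(HR) - z(FAR)
z(0.56) = 0.151
z(0.1) = -1.2816
d' = 0.151 - -1.2816
= 1.43


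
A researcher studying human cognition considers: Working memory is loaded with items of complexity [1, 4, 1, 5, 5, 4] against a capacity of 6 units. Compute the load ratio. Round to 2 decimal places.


Total complexity = 1 + 4 + 1 + 5 + 5 + 4 = 20
Load = total / capacity = 20 / 6
= 3.33


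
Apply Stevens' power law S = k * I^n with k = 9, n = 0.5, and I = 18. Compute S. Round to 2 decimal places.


S = 9 * 18^0.5
18^0.5 = 4.2426
S = 9 * 4.2426
= 38.18


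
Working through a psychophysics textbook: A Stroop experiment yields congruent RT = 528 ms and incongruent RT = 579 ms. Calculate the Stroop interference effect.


Stroop effect = RT(incongruent) - RT(congruent)
= 579 - 528
= 51 ms


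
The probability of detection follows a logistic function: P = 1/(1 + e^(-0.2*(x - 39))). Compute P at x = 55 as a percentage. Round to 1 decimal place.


P(x) = 1/(1 + e^(-0.2*(55 - 39)))
Exponent = -0.2 * 16 = -3.2
e^(-3.2) = 0.040762
P = 1/(1 + 0.040762) = 0.960834
Percentage = 96.1


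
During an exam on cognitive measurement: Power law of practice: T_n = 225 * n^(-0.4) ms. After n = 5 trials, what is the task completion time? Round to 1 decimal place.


T_n = 225 * 5^(-0.4)
5^(-0.4) = 0.525306
T_n = 225 * 0.525306
= 118.2 ms


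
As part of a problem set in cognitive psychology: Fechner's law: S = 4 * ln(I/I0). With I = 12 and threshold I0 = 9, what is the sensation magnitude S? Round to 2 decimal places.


S = 4 * ln(12/9)
I/I0 = 1.333333
ln(1.333333) = 0.2877
S = 4 * 0.2877
= 1.15


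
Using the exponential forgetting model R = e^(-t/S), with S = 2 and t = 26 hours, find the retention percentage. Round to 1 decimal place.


R = e^(-t/S)
-t/S = -26/2 = -13.0
R = e^(-13.0) = 2e-06
Percentage = 2e-06 * 100
= 0.0


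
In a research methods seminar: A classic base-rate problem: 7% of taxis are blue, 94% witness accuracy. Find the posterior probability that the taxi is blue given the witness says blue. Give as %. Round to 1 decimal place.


P(blue | says blue) = P(says blue | blue)*P(blue) / [P(says blue | blue)*P(blue) + P(says blue | not blue)*P(not blue)]
Numerator = 0.94 * 0.07 = 0.0658
False identification = 0.06 * 0.93 = 0.0558
P = 0.0658 / (0.0658 + 0.0558)
= 0.0658 / 0.1216
As percentage = 54.1


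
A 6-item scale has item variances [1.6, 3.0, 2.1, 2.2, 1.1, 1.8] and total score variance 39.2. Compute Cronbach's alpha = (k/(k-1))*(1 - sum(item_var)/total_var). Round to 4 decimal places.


alpha = (k/(k-1)) * (1 - sum(s_i^2)/s_total^2)
sum(item variances) = 11.8
k/(k-1) = 6/5 = 1.2
1 - 11.8/39.2 = 1 - 0.30102 = 0.69898
alpha = 1.2 * 0.69898
= 0.8388


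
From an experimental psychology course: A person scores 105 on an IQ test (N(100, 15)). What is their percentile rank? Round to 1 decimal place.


z = (IQ - mean) / SD
z = (105 - 100) / 15 = 0.3333
Percentile = Phi(0.3333) * 100
Phi(0.3333) = 0.630546
= 63.1


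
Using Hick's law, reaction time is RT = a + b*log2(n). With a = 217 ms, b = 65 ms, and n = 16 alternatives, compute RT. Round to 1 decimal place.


RT = 217 + 65 * log2(16)
log2(16) = 4.0
RT = 217 + 65 * 4.0
= 217 + 260.0
= 477.0 ms


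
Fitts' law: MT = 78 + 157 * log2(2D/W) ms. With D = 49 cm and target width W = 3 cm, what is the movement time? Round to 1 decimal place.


MT = 78 + 157 * log2(2*49/3)
2D/W = 32.666667
log2(32.666667) = 5.0297
MT = 78 + 157 * 5.0297
= 867.7 ms


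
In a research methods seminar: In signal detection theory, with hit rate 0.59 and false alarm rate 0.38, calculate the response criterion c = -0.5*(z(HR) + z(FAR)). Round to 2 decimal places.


c = -0.5 * (z(HR) + z(FAR))
z(0.59) = 0.2275
z(0.38) = -0.3055
c = -0.5 * (0.2275 + -0.3055)
= -0.5 * -0.078
= 0.04


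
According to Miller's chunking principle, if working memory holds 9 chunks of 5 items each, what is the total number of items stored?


Total items = chunks * items_per_chunk
= 9 * 5
= 45


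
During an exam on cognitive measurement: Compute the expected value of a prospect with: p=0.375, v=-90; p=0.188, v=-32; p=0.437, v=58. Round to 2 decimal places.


EU = sum(p_i * v_i)
0.375 * -90 = -33.75
0.188 * -32 = -6.016
0.437 * 58 = 25.346
EU = -33.75 + -6.016 + 25.346
= -14.42


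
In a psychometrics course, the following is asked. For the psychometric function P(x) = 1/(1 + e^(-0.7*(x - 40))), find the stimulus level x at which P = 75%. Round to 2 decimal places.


At P = 0.75: 0.75 = 1/(1 + e^(-k*(x-x0)))
Solving: e^(-k*(x-x0)) = 1/3
x = x0 + ln(3)/k
ln(3) = 1.0986
x = 40 + 1.0986/0.7
= 40 + 1.5694
= 41.57


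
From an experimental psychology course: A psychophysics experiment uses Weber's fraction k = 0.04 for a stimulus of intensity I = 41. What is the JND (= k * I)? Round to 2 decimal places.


JND = k * I
JND = 0.04 * 41
= 1.64


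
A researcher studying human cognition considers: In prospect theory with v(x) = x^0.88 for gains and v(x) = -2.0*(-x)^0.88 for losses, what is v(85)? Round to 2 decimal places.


Since x = 85 >= 0, use v(x) = x^0.88
85^0.88 = 49.8757
v(85) = 49.88


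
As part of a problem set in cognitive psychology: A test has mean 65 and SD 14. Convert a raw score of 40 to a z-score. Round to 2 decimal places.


z = (X - mu) / sigma
= (40 - 65) / 14
= -25 / 14
= -1.79


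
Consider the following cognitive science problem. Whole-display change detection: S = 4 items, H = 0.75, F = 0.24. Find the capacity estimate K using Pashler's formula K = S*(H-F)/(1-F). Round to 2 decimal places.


K = S * (H - F) / (1 - F)
H - F = 0.51
1 - F = 0.76
K = 4 * 0.51 / 0.76
= 2.68


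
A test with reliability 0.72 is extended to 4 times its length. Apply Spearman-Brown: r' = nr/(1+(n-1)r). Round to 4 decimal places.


r_new = n*r / (1 + (n-1)*r)
Numerator = 4 * 0.72 = 2.88
Denominator = 1 + 3 * 0.72 = 3.16
r_new = 2.88 / 3.16
= 0.9114


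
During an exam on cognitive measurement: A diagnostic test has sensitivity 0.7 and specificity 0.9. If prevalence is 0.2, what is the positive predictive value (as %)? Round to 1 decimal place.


PPV = (sens * prev) / (sens * prev + (1-spec) * (1-prev))
Numerator = 0.7 * 0.2 = 0.14
P(positive and no disease) = (1 - spec) * (1 - prev) = (1 - 0.9) * (1 - 0.2) = 0.08
Denominator = 0.14 + 0.08 = 0.22
PPV = 0.14 / 0.22 = 0.636364
As percentage = 63.6


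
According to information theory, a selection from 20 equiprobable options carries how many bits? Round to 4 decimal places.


H = log2(n)
H = log2(20)
= 4.3219


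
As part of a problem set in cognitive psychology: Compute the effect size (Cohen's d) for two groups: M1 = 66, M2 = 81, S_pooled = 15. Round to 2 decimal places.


Cohen's d = (M1 - M2) / S_pooled
= (66 - 81) / 15
= -15 / 15
= -1.00


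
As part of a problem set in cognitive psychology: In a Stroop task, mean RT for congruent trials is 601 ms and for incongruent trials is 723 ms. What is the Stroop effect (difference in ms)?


Stroop effect = RT(incongruent) - RT(congruent)
= 723 - 601
= 122 ms


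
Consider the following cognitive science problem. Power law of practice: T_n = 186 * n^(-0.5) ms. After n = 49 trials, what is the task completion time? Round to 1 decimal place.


T_n = 186 * 49^(-0.5)
49^(-0.5) = 0.142857
T_n = 186 * 0.142857
= 26.6 ms


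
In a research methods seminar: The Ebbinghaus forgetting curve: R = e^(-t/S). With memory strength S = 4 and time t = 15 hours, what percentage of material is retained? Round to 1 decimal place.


R = e^(-t/S)
-t/S = -15/4 = -3.75
R = e^(-3.75) = 0.023518
Percentage = 0.023518 * 100
= 2.4
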